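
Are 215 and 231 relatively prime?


Euclidean algorithm:
231 = 1 * 215 + 16
215 = 13 * 16 + 7
16 = 2 * 7 + 2
7 = 3 * 2 + 1
2 = 2 * 1 + 0
GCD(215, 231) = 1

Yes, coprime (GCD = 1)


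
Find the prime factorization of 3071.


3071 / 37 = 83
83 / 83 = 1
3071 = 37 × 83


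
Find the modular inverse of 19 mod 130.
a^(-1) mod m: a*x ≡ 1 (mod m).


Use the extended Euclidean algorithm on (130, 19); each row r = 130*s + 19*t:
r=130, s=1, t=0
r=19, s=0, t=1
q=6: r=16, s=1, t=-6   [130*(1) + 19*(-6) = 16]
q=1: r=3, s=-1, t=7   [130*(-1) + 19*(7) = 3]
q=5: r=1, s=6, t=-41   [130*(6) + 19*(-41) = 1]
q=3: r=0, s=-19, t=130   [130*(-19) + 19*(130) = 0]
GCD = 1 with t = -41, so 19*(-41) ≡ 1 (mod 130)
Inverse = -41 mod 130 = 89
Check: 19 * 89 = 1691 ≡ 1 (mod 130)

19^(-1) ≡ 89 (mod 130)


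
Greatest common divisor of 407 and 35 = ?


407 = 11 * 35 + 22
35 = 1 * 22 + 13
22 = 1 * 13 + 9
13 = 1 * 9 + 4
9 = 2 * 4 + 1
4 = 4 * 1 + 0
GCD = 1


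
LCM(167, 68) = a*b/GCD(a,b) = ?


GCD(167, 68) = 1
LCM = 167*68/1 = 11356/1 = 11356

LCM = 11356


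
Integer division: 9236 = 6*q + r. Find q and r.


9236 = 6 * 1539 + 2
Check: 9234 + 2 = 9236

q = 1539, r = 2


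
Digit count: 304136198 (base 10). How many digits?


304136198 has 9 digits in base 10
floor(log10(304136198)) + 1 = floor(8.4831) + 1 = 9

9 digits (base 10)


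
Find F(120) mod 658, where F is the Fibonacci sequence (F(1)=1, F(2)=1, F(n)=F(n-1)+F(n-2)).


F(k) mod 658 for k=1..120:
1, 1, 2, 3, 5, 8, 13, 21, 34, 55, 89, 144, 233, 377, 610, 329, 281, 610, 233, 185, 418, 603, 363, 308, 13, 321, 334, 655, 331, 328, 1, 329, 330, 1, 331, 332, 5, 337, 342, 21, 363, 384, 89, 473, 562, 377, 281, 0, 281, 281, 562, 185, 89, 274, 363, 637, 342, 321, 5, 326, 331, 657, 330, 329, 1, 330, 331, 3, 334, 337, 13, 350, 363, 55, 418, 473, 233, 48, 281, 329, 610, 281, 233, 514, 89, 603, 34, 637, 13, 650, 5, 655, 2, 657, 1, 0, 1, 1, 2, 3, 5, 8, 13, 21, 34, 55, 89, 144, 233, 377, 610, 329, 281, 610, 233, 185, 418, 603, 363, 308
F(120) mod 658 = 308


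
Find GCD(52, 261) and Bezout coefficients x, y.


Tabular extended Euclidean (each row: r = 52*s + 261*t):
r=52, s=1, t=0
r=261, s=0, t=1
q=0: r=52, s=1, t=0   [52*(1) + 261*(0) = 52]
q=5: r=1, s=-5, t=1   [52*(-5) + 261*(1) = 1]
q=52: r=0, s=261, t=-52   [52*(261) + 261*(-52) = 0]
GCD = 1; from the row with r=1: x=-5, y=1
Check: 52*(-5) + 261*(1) = -260 + 261 = 1

GCD = 1, x = -5, y = 1


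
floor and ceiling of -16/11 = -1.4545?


-16/11 = -1.4545
floor = -2
ceil = -1

floor = -2, ceil = -1


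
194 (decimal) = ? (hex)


194 (base 10) = 194 (decimal)
194 (decimal) = C2 (base 16)


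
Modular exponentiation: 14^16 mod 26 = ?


14^1 mod 26 = 14
14^2 mod 26 = 14
14^3 mod 26 = 14
14^4 mod 26 = 14
14^5 mod 26 = 14
14^6 mod 26 = 14
14^7 mod 26 = 14
14^8 mod 26 = 14
14^9 mod 26 = 14
14^10 mod 26 = 14
14^11 mod 26 = 14
14^12 mod 26 = 14
14^13 mod 26 = 14
14^14 mod 26 = 14
14^15 mod 26 = 14
14^16 mod 26 = 14


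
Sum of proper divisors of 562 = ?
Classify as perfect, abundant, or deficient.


Proper divisors: 1, 2, 281
Sum = 1 + 2 + 281 = 284
284 < 562 → deficient

s(562) = 284 (deficient)


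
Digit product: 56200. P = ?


5 × 6 × 2 × 0 × 0 = 0


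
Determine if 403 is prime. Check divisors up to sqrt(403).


403 / 13 = 31 (exact division)
403 is NOT prime.

No, 403 is not prime


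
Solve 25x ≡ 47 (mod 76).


GCD(25, 76) = 1, unique solution
a^(-1) mod 76 = 73
x = 73 * 47 mod 76 = 11

x ≡ 11 (mod 76)


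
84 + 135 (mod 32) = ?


84 + 135 = 219
219 mod 32 = 27


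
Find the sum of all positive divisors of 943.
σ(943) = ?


Divisors of 943: 1, 23, 41, 943
Sum = 1 + 23 + 41 + 943 = 1008

σ(943) = 1008


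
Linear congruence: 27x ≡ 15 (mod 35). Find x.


GCD(27, 35) = 1, unique solution
a^(-1) mod 35 = 13
x = 13 * 15 mod 35 = 20

x ≡ 20 (mod 35)


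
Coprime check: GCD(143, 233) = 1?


Euclidean algorithm:
233 = 1 * 143 + 90
143 = 1 * 90 + 53
90 = 1 * 53 + 37
53 = 1 * 37 + 16
37 = 2 * 16 + 5
16 = 3 * 5 + 1
5 = 5 * 1 + 0
GCD(143, 233) = 1

Yes, coprime (GCD = 1)


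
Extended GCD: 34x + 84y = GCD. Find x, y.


Tabular extended Euclidean (each row: r = 34*s + 84*t):
r=34, s=1, t=0
r=84, s=0, t=1
q=0: r=34, s=1, t=0   [34*(1) + 84*(0) = 34]
q=2: r=16, s=-2, t=1   [34*(-2) + 84*(1) = 16]
q=2: r=2, s=5, t=-2   [34*(5) + 84*(-2) = 2]
q=8: r=0, s=-42, t=17   [34*(-42) + 84*(17) = 0]
GCD = 2; from the row with r=2: x=5, y=-2
Check: 34*(5) + 84*(-2) = 170 - 168 = 2

GCD = 2, x = 5, y = -2


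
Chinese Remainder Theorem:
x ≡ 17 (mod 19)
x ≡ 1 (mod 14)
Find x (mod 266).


M = 19*14 = 266
M1 = M/19 = 14, M2 = M/14 = 19
M1^(-1) mod 19 = 15, M2^(-1) mod 14 = 3
x = 17*14*15 + 1*19*3 = 3627
3627 mod 266 = 169
Check: 169 mod 19 = 17 ✓, 169 mod 14 = 1 ✓

x ≡ 169 (mod 266)


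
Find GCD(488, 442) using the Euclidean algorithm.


488 = 1 * 442 + 46
442 = 9 * 46 + 28
46 = 1 * 28 + 18
28 = 1 * 18 + 10
18 = 1 * 10 + 8
10 = 1 * 8 + 2
8 = 4 * 2 + 0
GCD = 2


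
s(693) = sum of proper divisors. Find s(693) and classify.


Proper divisors: 1, 3, 7, 9, 11, 21, 33, 63, 77, 99, 231
Sum = 1 + 3 + 7 + 9 + 11 + 21 + 33 + 63 + 77 + 99 + 231 = 555
555 < 693 → deficient

s(693) = 555 (deficient)


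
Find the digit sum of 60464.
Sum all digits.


6 + 0 + 4 + 6 + 4 = 20


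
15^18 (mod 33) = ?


15^1 mod 33 = 15
15^2 mod 33 = 27
15^3 mod 33 = 9
15^4 mod 33 = 3
15^5 mod 33 = 12
15^6 mod 33 = 15
15^7 mod 33 = 27
15^8 mod 33 = 9
15^9 mod 33 = 3
15^10 mod 33 = 12
15^11 mod 33 = 15
15^12 mod 33 = 27
15^13 mod 33 = 9
15^14 mod 33 = 3
15^15 mod 33 = 12
15^16 mod 33 = 15
15^17 mod 33 = 27
15^18 mod 33 = 9


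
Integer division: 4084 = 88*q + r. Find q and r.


4084 = 88 * 46 + 36
Check: 4048 + 36 = 4084

q = 46, r = 36


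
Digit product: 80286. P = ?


8 × 0 × 2 × 8 × 6 = 0


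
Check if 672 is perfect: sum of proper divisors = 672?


Proper divisors of 672: 1, 2, 3, 4, 6, 7, 8, 12, 14, 16, 21, 24, 28, 32, 42, 48, 56, 84, 96, 112, 168, 224, 336
Sum = 1 + 2 + 3 + 4 + 6 + 7 + 8 + 12 + 14 + 16 + 21 + 24 + 28 + 32 + 42 + 48 + 56 + 84 + 96 + 112 + 168 + 224 + 336 = 1344

No, 672 is not perfect (1344 ≠ 672)


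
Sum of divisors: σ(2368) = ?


Divisors of 2368: 1, 2, 4, 8, 16, 32, 37, 64, 74, 148, 296, 592, 1184, 2368
Sum = 1 + 2 + 4 + 8 + 16 + 32 + 37 + 64 + 74 + 148 + 296 + 592 + 1184 + 2368 = 4826

σ(2368) = 4826


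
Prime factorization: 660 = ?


660 / 2 = 330
330 / 2 = 165
165 / 3 = 55
55 / 5 = 11
11 / 11 = 1
660 = 2^2 × 3 × 5 × 11


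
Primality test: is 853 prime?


Check divisors up to sqrt(853) = 29.2062
No divisors found.
853 is prime.

Yes, 853 is prime


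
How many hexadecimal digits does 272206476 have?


272206476 in base 16 = 10398A8C
Number of digits = 8

8 digits (base 16)


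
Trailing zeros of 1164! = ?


floor(1164/5) = 232
floor(1164/25) = 46
floor(1164/125) = 9
floor(1164/625) = 1
Total = 288

288 trailing zeros


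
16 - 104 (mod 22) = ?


16 - 104 = -88
-88 mod 22 = 0


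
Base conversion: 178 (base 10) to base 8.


178 (base 10) = 178 (decimal)
178 (decimal) = 262 (base 8)


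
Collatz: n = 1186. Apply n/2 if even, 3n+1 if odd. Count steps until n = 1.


1186 → 593 → 1780 → 890 → 445 → 1336 → 668 → 334 → 167 → 502 → 251 → 754 → 377 → 1132 → 566 → 283 → 850 → 425 → 1276 → 638 → 319 → 958 → 479 → 1438 → 719 → 2158 → 1079 → 3238 → 1619 → 4858 → 2429 → 7288 → 3644 → 1822 → 911 → 2734 → 1367 → 4102 → 2051 → 6154 → 3077 → 9232 → 4616 → 2308 → 1154 → 577 → 1732 → 866 → 433 → 1300 → 650 → 325 → 976 → 488 → 244 → 122 → 61 → 184 → 92 → 46 → 23 → 70 → 35 → 106 → 53 → 160 → 80 → 40 → 20 → 10 → 5 → 16 → 8 → 4 → 2 → 1
Total steps = 75

75 steps


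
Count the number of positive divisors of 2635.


2635 = 5^1 × 17^1 × 31^1
d(2635) = (1+1) × (1+1) × (1+1) = 8

8 divisors


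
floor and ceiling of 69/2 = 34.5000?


69/2 = 34.5000
floor = 34
ceil = 35

floor = 34, ceil = 35


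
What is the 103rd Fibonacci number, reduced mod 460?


F(k) mod 460 for k=1..103:
1, 1, 2, 3, 5, 8, 13, 21, 34, 55, 89, 144, 233, 377, 150, 67, 217, 284, 41, 325, 366, 231, 137, 368, 45, 413, 458, 411, 409, 360, 309, 209, 58, 267, 325, 132, 457, 129, 126, 255, 381, 176, 97, 273, 370, 183, 93, 276, 369, 185, 94, 279, 373, 192, 105, 297, 402, 239, 181, 420, 141, 101, 242, 343, 125, 8, 133, 141, 274, 415, 229, 184, 413, 137, 90, 227, 317, 84, 401, 25, 426, 451, 417, 408, 365, 313, 218, 71, 289, 360, 189, 89, 278, 367, 185, 92, 277, 369, 186, 95, 281, 376, 197
F(103) mod 460 = 197


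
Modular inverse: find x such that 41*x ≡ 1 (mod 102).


Use the extended Euclidean algorithm on (102, 41); each row r = 102*s + 41*t:
r=102, s=1, t=0
r=41, s=0, t=1
q=2: r=20, s=1, t=-2   [102*(1) + 41*(-2) = 20]
q=2: r=1, s=-2, t=5   [102*(-2) + 41*(5) = 1]
q=20: r=0, s=41, t=-102   [102*(41) + 41*(-102) = 0]
GCD = 1 with t = 5, so 41*(5) ≡ 1 (mod 102)
Inverse = 5 mod 102 = 5
Check: 41 * 5 = 205 ≡ 1 (mod 102)

41^(-1) ≡ 5 (mod 102)


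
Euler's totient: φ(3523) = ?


3523 = 13 × 271
Prime factors: 13, 271
φ(3523) = 3523 × (1-1/13) × (1-1/271)
= 3523 × 12/13 × 270/271 = 3240

φ(3523) = 3240


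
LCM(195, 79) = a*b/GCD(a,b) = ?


GCD(195, 79) = 1
LCM = 195*79/1 = 15405/1 = 15405

LCM = 15405


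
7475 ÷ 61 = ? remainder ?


7475 = 61 * 122 + 33
Check: 7442 + 33 = 7475

q = 122, r = 33


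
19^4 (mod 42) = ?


19^1 mod 42 = 19
19^2 mod 42 = 25
19^3 mod 42 = 13
19^4 mod 42 = 37


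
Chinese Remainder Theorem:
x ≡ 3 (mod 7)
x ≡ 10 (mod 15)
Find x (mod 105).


M = 7*15 = 105
M1 = M/7 = 15, M2 = M/15 = 7
M1^(-1) mod 7 = 1, M2^(-1) mod 15 = 13
x = 3*15*1 + 10*7*13 = 955
955 mod 105 = 10
Check: 10 mod 7 = 3 ✓, 10 mod 15 = 10 ✓

x ≡ 10 (mod 105)


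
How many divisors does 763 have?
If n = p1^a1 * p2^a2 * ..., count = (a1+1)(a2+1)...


763 = 7^1 × 109^1
d(763) = (1+1) × (1+1) = 4

4 divisors


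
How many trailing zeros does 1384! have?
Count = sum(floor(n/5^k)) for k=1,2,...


floor(1384/5) = 276
floor(1384/25) = 55
floor(1384/125) = 11
floor(1384/625) = 2
Total = 344

344 trailing zeros


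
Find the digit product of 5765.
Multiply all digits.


5 × 7 × 6 × 5 = 1050


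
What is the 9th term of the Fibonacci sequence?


Sequence: 1, 1, 2, 3, 5, 8, 13, 21, 34
F(9) = 34


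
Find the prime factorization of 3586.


3586 / 2 = 1793
1793 / 11 = 163
163 / 163 = 1
3586 = 2 × 11 × 163


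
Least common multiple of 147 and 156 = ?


GCD(147, 156) = 3
LCM = 147*156/3 = 22932/3 = 7644

LCM = 7644


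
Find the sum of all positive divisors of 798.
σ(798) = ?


Divisors of 798: 1, 2, 3, 6, 7, 14, 19, 21, 38, 42, 57, 114, 133, 266, 399, 798
Sum = 1 + 2 + 3 + 6 + 7 + 14 + 19 + 21 + 38 + 42 + 57 + 114 + 133 + 266 + 399 + 798 = 1920

σ(798) = 1920


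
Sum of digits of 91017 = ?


9 + 1 + 0 + 1 + 7 = 18


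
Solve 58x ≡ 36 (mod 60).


GCD(58, 60) = 2 divides 36
Divide: 29x ≡ 18 (mod 30)
x ≡ 12 (mod 30)


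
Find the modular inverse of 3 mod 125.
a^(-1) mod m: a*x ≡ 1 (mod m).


Use the extended Euclidean algorithm on (125, 3); each row r = 125*s + 3*t:
r=125, s=1, t=0
r=3, s=0, t=1
q=41: r=2, s=1, t=-41   [125*(1) + 3*(-41) = 2]
q=1: r=1, s=-1, t=42   [125*(-1) + 3*(42) = 1]
q=2: r=0, s=3, t=-125   [125*(3) + 3*(-125) = 0]
GCD = 1 with t = 42, so 3*(42) ≡ 1 (mod 125)
Inverse = 42 mod 125 = 42
Check: 3 * 42 = 126 ≡ 1 (mod 125)

3^(-1) ≡ 42 (mod 125)


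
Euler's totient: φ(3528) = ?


3528 = 2^3 × 3^2 × 7^2
Prime factors: 2, 3, 7
φ(3528) = 3528 × (1-1/2) × (1-1/3) × (1-1/7)
= 3528 × 1/2 × 2/3 × 6/7 = 1008

φ(3528) = 1008


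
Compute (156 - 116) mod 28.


156 - 116 = 40
40 mod 28 = 12


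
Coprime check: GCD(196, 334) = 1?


Euclidean algorithm:
334 = 1 * 196 + 138
196 = 1 * 138 + 58
138 = 2 * 58 + 22
58 = 2 * 22 + 14
22 = 1 * 14 + 8
14 = 1 * 8 + 6
8 = 1 * 6 + 2
6 = 3 * 2 + 0
GCD(196, 334) = 2

No, not coprime (GCD = 2)


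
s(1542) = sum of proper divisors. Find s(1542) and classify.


Proper divisors: 1, 2, 3, 6, 257, 514, 771
Sum = 1 + 2 + 3 + 6 + 257 + 514 + 771 = 1554
1554 > 1542 → abundant

s(1542) = 1554 (abundant)


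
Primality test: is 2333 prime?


Check divisors up to sqrt(2333) = 48.3011
No divisors found.
2333 is prime.

Yes, 2333 is prime


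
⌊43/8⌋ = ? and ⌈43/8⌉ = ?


43/8 = 5.3750
floor = 5
ceil = 6

floor = 5, ceil = 6


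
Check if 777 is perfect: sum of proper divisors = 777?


Proper divisors of 777: 1, 3, 7, 21, 37, 111, 259
Sum = 1 + 3 + 7 + 21 + 37 + 111 + 259 = 439

No, 777 is not perfect (439 ≠ 777)


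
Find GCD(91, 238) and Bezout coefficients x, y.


Tabular extended Euclidean (each row: r = 91*s + 238*t):
r=91, s=1, t=0
r=238, s=0, t=1
q=0: r=91, s=1, t=0   [91*(1) + 238*(0) = 91]
q=2: r=56, s=-2, t=1   [91*(-2) + 238*(1) = 56]
q=1: r=35, s=3, t=-1   [91*(3) + 238*(-1) = 35]
q=1: r=21, s=-5, t=2   [91*(-5) + 238*(2) = 21]
q=1: r=14, s=8, t=-3   [91*(8) + 238*(-3) = 14]
q=1: r=7, s=-13, t=5   [91*(-13) + 238*(5) = 7]
q=2: r=0, s=34, t=-13   [91*(34) + 238*(-13) = 0]
GCD = 7; from the row with r=7: x=-13, y=5
Check: 91*(-13) + 238*(5) = -1183 + 1190 = 7

GCD = 7, x = -13, y = 5


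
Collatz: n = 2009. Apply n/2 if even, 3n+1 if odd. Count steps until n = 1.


2009 → 6028 → 3014 → 1507 → 4522 → 2261 → 6784 → 3392 → 1696 → 848 → 424 → 212 → 106 → 53 → 160 → 80 → 40 → 20 → 10 → 5 → 16 → 8 → 4 → 2 → 1
Total steps = 24

24 steps


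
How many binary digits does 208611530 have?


208611530 in base 2 = 1100011011110010100011001010
Number of digits = 28

28 digits (base 2)


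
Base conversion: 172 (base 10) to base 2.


172 (base 10) = 172 (decimal)
172 (decimal) = 10101100 (base 2)


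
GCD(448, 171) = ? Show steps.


448 = 2 * 171 + 106
171 = 1 * 106 + 65
106 = 1 * 65 + 41
65 = 1 * 41 + 24
41 = 1 * 24 + 17
24 = 1 * 17 + 7
17 = 2 * 7 + 3
7 = 2 * 3 + 1
3 = 3 * 1 + 0
GCD = 1


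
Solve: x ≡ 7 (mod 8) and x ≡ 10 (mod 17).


M = 8*17 = 136
M1 = M/8 = 17, M2 = M/17 = 8
M1^(-1) mod 8 = 1, M2^(-1) mod 17 = 15
x = 7*17*1 + 10*8*15 = 1319
1319 mod 136 = 95
Check: 95 mod 8 = 7 ✓, 95 mod 17 = 10 ✓

x ≡ 95 (mod 136)


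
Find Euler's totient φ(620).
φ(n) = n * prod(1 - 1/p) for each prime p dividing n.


620 = 2^2 × 5 × 31
Prime factors: 2, 5, 31
φ(620) = 620 × (1-1/2) × (1-1/5) × (1-1/31)
= 620 × 1/2 × 4/5 × 30/31 = 240

φ(620) = 240


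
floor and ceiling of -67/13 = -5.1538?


-67/13 = -5.1538
floor = -6
ceil = -5

floor = -6, ceil = -5


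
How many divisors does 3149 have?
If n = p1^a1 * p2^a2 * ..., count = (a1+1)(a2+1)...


3149 = 47^1 × 67^1
d(3149) = (1+1) × (1+1) = 4

4 divisors


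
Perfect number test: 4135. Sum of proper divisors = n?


Proper divisors of 4135: 1, 5, 827
Sum = 1 + 5 + 827 = 833

No, 4135 is not perfect (833 ≠ 4135)


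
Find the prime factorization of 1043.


1043 / 7 = 149
149 / 149 = 1
1043 = 7 × 149


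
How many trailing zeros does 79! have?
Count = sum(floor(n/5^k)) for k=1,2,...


floor(79/5) = 15
floor(79/25) = 3
Total = 18

18 trailing zeros


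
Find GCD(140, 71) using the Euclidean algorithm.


140 = 1 * 71 + 69
71 = 1 * 69 + 2
69 = 34 * 2 + 1
2 = 2 * 1 + 0
GCD = 1


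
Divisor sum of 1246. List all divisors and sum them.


Divisors of 1246: 1, 2, 7, 14, 89, 178, 623, 1246
Sum = 1 + 2 + 7 + 14 + 89 + 178 + 623 + 1246 = 2160

σ(1246) = 2160


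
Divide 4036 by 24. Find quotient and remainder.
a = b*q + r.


4036 = 24 * 168 + 4
Check: 4032 + 4 = 4036

q = 168, r = 4


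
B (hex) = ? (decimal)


B (base 16) = 11 (decimal)
11 (decimal) = 11 (base 10)


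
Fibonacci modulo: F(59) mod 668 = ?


F(k) mod 668 for k=1..59:
1, 1, 2, 3, 5, 8, 13, 21, 34, 55, 89, 144, 233, 377, 610, 319, 261, 580, 173, 85, 258, 343, 601, 276, 209, 485, 26, 511, 537, 380, 249, 629, 210, 171, 381, 552, 265, 149, 414, 563, 309, 204, 513, 49, 562, 611, 505, 448, 285, 65, 350, 415, 97, 512, 609, 453, 394, 179, 573
F(59) mod 668 = 573


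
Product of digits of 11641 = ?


1 × 1 × 6 × 4 × 1 = 24


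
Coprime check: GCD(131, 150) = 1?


Euclidean algorithm:
150 = 1 * 131 + 19
131 = 6 * 19 + 17
19 = 1 * 17 + 2
17 = 8 * 2 + 1
2 = 2 * 1 + 0
GCD(131, 150) = 1

Yes, coprime (GCD = 1)


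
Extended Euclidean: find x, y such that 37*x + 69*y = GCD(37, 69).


Tabular extended Euclidean (each row: r = 37*s + 69*t):
r=37, s=1, t=0
r=69, s=0, t=1
q=0: r=37, s=1, t=0   [37*(1) + 69*(0) = 37]
q=1: r=32, s=-1, t=1   [37*(-1) + 69*(1) = 32]
q=1: r=5, s=2, t=-1   [37*(2) + 69*(-1) = 5]
q=6: r=2, s=-13, t=7   [37*(-13) + 69*(7) = 2]
q=2: r=1, s=28, t=-15   [37*(28) + 69*(-15) = 1]
q=2: r=0, s=-69, t=37   [37*(-69) + 69*(37) = 0]
GCD = 1; from the row with r=1: x=28, y=-15
Check: 37*(28) + 69*(-15) = 1036 - 1035 = 1

GCD = 1, x = 28, y = -15


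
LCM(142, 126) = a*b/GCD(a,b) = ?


GCD(142, 126) = 2
LCM = 142*126/2 = 17892/2 = 8946

LCM = 8946


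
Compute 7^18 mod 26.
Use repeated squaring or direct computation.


7^1 mod 26 = 7
7^2 mod 26 = 23
7^3 mod 26 = 5
7^4 mod 26 = 9
7^5 mod 26 = 11
7^6 mod 26 = 25
7^7 mod 26 = 19
7^8 mod 26 = 3
7^9 mod 26 = 21
7^10 mod 26 = 17
7^11 mod 26 = 15
7^12 mod 26 = 1
7^13 mod 26 = 7
7^14 mod 26 = 23
7^15 mod 26 = 5
7^16 mod 26 = 9
7^17 mod 26 = 11
7^18 mod 26 = 25


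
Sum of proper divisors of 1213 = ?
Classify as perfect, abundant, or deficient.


Proper divisors: 1
Sum = 1 = 1
1 < 1213 → deficient

s(1213) = 1 (deficient)


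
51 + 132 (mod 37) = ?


51 + 132 = 183
183 mod 37 = 35


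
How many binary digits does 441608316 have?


441608316 in base 2 = 11010010100100110100001111100
Number of digits = 29

29 digits (base 2)


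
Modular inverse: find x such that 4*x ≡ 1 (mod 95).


Use the extended Euclidean algorithm on (95, 4); each row r = 95*s + 4*t:
r=95, s=1, t=0
r=4, s=0, t=1
q=23: r=3, s=1, t=-23   [95*(1) + 4*(-23) = 3]
q=1: r=1, s=-1, t=24   [95*(-1) + 4*(24) = 1]
q=3: r=0, s=4, t=-95   [95*(4) + 4*(-95) = 0]
GCD = 1 with t = 24, so 4*(24) ≡ 1 (mod 95)
Inverse = 24 mod 95 = 24
Check: 4 * 24 = 96 ≡ 1 (mod 95)

4^(-1) ≡ 24 (mod 95)


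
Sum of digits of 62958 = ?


6 + 2 + 9 + 5 + 8 = 30


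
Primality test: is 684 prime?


684 / 2 = 342 (exact division)
684 is NOT prime.

No, 684 is not prime


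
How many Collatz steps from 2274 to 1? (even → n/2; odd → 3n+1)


2274 → 1137 → 3412 → 1706 → 853 → 2560 → 1280 → 640 → 320 → 160 → 80 → 40 → 20 → 10 → 5 → 16 → 8 → 4 → 2 → 1
Total steps = 19

19 steps


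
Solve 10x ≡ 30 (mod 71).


GCD(10, 71) = 1, unique solution
a^(-1) mod 71 = 64
x = 64 * 30 mod 71 = 3

x ≡ 3 (mod 71)


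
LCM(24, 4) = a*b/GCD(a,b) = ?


GCD(24, 4) = 4
LCM = 24*4/4 = 96/4 = 24

LCM = 24


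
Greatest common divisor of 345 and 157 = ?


345 = 2 * 157 + 31
157 = 5 * 31 + 2
31 = 15 * 2 + 1
2 = 2 * 1 + 0
GCD = 1


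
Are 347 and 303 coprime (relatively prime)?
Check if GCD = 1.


Euclidean algorithm:
347 = 1 * 303 + 44
303 = 6 * 44 + 39
44 = 1 * 39 + 5
39 = 7 * 5 + 4
5 = 1 * 4 + 1
4 = 4 * 1 + 0
GCD(347, 303) = 1

Yes, coprime (GCD = 1)


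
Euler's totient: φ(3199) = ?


3199 = 7 × 457
Prime factors: 7, 457
φ(3199) = 3199 × (1-1/7) × (1-1/457)
= 3199 × 6/7 × 456/457 = 2736

φ(3199) = 2736


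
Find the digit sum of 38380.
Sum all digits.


3 + 8 + 3 + 8 + 0 = 22


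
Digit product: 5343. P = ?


5 × 3 × 4 × 3 = 180


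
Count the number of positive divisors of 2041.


2041 = 13^1 × 157^1
d(2041) = (1+1) × (1+1) = 4

4 divisors


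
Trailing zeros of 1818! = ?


floor(1818/5) = 363
floor(1818/25) = 72
floor(1818/125) = 14
floor(1818/625) = 2
Total = 451

451 trailing zeros


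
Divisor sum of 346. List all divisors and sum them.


Divisors of 346: 1, 2, 173, 346
Sum = 1 + 2 + 173 + 346 = 522

σ(346) = 522


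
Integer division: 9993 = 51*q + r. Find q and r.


9993 = 51 * 195 + 48
Check: 9945 + 48 = 9993

q = 195, r = 48


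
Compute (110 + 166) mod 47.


110 + 166 = 276
276 mod 47 = 41


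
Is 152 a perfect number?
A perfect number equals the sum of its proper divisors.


Proper divisors of 152: 1, 2, 4, 8, 19, 38, 76
Sum = 1 + 2 + 4 + 8 + 19 + 38 + 76 = 148

No, 152 is not perfect (148 ≠ 152)


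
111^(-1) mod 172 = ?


Use the extended Euclidean algorithm on (172, 111); each row r = 172*s + 111*t:
r=172, s=1, t=0
r=111, s=0, t=1
q=1: r=61, s=1, t=-1   [172*(1) + 111*(-1) = 61]
q=1: r=50, s=-1, t=2   [172*(-1) + 111*(2) = 50]
q=1: r=11, s=2, t=-3   [172*(2) + 111*(-3) = 11]
q=4: r=6, s=-9, t=14   [172*(-9) + 111*(14) = 6]
q=1: r=5, s=11, t=-17   [172*(11) + 111*(-17) = 5]
q=1: r=1, s=-20, t=31   [172*(-20) + 111*(31) = 1]
q=5: r=0, s=111, t=-172   [172*(111) + 111*(-172) = 0]
GCD = 1 with t = 31, so 111*(31) ≡ 1 (mod 172)
Inverse = 31 mod 172 = 31
Check: 111 * 31 = 3441 ≡ 1 (mod 172)

111^(-1) ≡ 31 (mod 172)


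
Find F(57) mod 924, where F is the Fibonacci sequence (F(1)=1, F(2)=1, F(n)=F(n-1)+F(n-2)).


F(k) mod 924 for k=1..57:
1, 1, 2, 3, 5, 8, 13, 21, 34, 55, 89, 144, 233, 377, 610, 63, 673, 736, 485, 297, 782, 155, 13, 168, 181, 349, 530, 879, 485, 440, 1, 441, 442, 883, 401, 360, 761, 197, 34, 231, 265, 496, 761, 333, 170, 503, 673, 252, 1, 253, 254, 507, 761, 344, 181, 525, 706
F(57) mod 924 = 706


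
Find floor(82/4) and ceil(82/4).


82/4 = 20.5000
floor = 20
ceil = 21

floor = 20, ceil = 21


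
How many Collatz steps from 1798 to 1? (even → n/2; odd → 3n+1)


1798 → 899 → 2698 → 1349 → 4048 → 2024 → 1012 → 506 → 253 → 760 → 380 → 190 → 95 → 286 → 143 → 430 → 215 → 646 → 323 → 970 → 485 → 1456 → 728 → 364 → 182 → 91 → 274 → 137 → 412 → 206 → 103 → 310 → 155 → 466 → 233 → 700 → 350 → 175 → 526 → 263 → 790 → 395 → 1186 → 593 → 1780 → 890 → 445 → 1336 → 668 → 334 → 167 → 502 → 251 → 754 → 377 → 1132 → 566 → 283 → 850 → 425 → 1276 → 638 → 319 → 958 → 479 → 1438 → 719 → 2158 → 1079 → 3238 → 1619 → 4858 → 2429 → 7288 → 3644 → 1822 → 911 → 2734 → 1367 → 4102 → 2051 → 6154 → 3077 → 9232 → 4616 → 2308 → 1154 → 577 → 1732 → 866 → 433 → 1300 → 650 → 325 → 976 → 488 → 244 → 122 → 61 → 184 → 92 → 46 → 23 → 70 → 35 → 106 → 53 → 160 → 80 → 40 → 20 → 10 → 5 → 16 → 8 → 4 → 2 → 1
Total steps = 117

117 steps


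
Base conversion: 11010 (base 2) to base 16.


11010 (base 2) = 26 (decimal)
26 (decimal) = 1A (base 16)


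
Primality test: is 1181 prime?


Check divisors up to sqrt(1181) = 34.3657
No divisors found.
1181 is prime.

Yes, 1181 is prime


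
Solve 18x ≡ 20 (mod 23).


GCD(18, 23) = 1, unique solution
a^(-1) mod 23 = 9
x = 9 * 20 mod 23 = 19

x ≡ 19 (mod 23)


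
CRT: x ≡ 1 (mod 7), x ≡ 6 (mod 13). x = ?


M = 7*13 = 91
M1 = M/7 = 13, M2 = M/13 = 7
M1^(-1) mod 7 = 6, M2^(-1) mod 13 = 2
x = 1*13*6 + 6*7*2 = 162
162 mod 91 = 71
Check: 71 mod 7 = 1 ✓, 71 mod 13 = 6 ✓

x ≡ 71 (mod 91)


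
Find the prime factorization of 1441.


1441 / 11 = 131
131 / 131 = 1
1441 = 11 × 131


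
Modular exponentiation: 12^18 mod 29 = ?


12^1 mod 29 = 12
12^2 mod 29 = 28
12^3 mod 29 = 17
12^4 mod 29 = 1
12^5 mod 29 = 12
12^6 mod 29 = 28
12^7 mod 29 = 17
12^8 mod 29 = 1
12^9 mod 29 = 12
12^10 mod 29 = 28
12^11 mod 29 = 17
12^12 mod 29 = 1
12^13 mod 29 = 12
12^14 mod 29 = 28
12^15 mod 29 = 17
12^16 mod 29 = 1
12^17 mod 29 = 12
12^18 mod 29 = 28


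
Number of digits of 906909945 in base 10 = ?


906909945 has 9 digits in base 10
floor(log10(906909945)) + 1 = floor(8.9576) + 1 = 9

9 digits (base 10)


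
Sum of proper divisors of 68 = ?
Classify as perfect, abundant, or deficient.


Proper divisors: 1, 2, 4, 17, 34
Sum = 1 + 2 + 4 + 17 + 34 = 58
58 < 68 → deficient

s(68) = 58 (deficient)


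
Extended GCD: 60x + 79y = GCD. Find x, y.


Tabular extended Euclidean (each row: r = 60*s + 79*t):
r=60, s=1, t=0
r=79, s=0, t=1
q=0: r=60, s=1, t=0   [60*(1) + 79*(0) = 60]
q=1: r=19, s=-1, t=1   [60*(-1) + 79*(1) = 19]
q=3: r=3, s=4, t=-3   [60*(4) + 79*(-3) = 3]
q=6: r=1, s=-25, t=19   [60*(-25) + 79*(19) = 1]
q=3: r=0, s=79, t=-60   [60*(79) + 79*(-60) = 0]
GCD = 1; from the row with r=1: x=-25, y=19
Check: 60*(-25) + 79*(19) = -1500 + 1501 = 1

GCD = 1, x = -25, y = 19


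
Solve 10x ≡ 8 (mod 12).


GCD(10, 12) = 2 divides 8
Divide: 5x ≡ 4 (mod 6)
x ≡ 2 (mod 6)


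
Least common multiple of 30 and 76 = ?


GCD(30, 76) = 2
LCM = 30*76/2 = 2280/2 = 1140

LCM = 1140


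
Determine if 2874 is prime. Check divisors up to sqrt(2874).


2874 / 2 = 1437 (exact division)
2874 is NOT prime.

No, 2874 is not prime


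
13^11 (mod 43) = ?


13^1 mod 43 = 13
13^2 mod 43 = 40
13^3 mod 43 = 4
13^4 mod 43 = 9
13^5 mod 43 = 31
13^6 mod 43 = 16
13^7 mod 43 = 36
13^8 mod 43 = 38
13^9 mod 43 = 21
13^10 mod 43 = 15
13^11 mod 43 = 23


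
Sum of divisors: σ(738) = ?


Divisors of 738: 1, 2, 3, 6, 9, 18, 41, 82, 123, 246, 369, 738
Sum = 1 + 2 + 3 + 6 + 9 + 18 + 41 + 82 + 123 + 246 + 369 + 738 = 1638

σ(738) = 1638


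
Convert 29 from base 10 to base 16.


29 (base 10) = 29 (decimal)
29 (decimal) = 1D (base 16)


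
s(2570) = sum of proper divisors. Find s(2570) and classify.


Proper divisors: 1, 2, 5, 10, 257, 514, 1285
Sum = 1 + 2 + 5 + 10 + 257 + 514 + 1285 = 2074
2074 < 2570 → deficient

s(2570) = 2074 (deficient)


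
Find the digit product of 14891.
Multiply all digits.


1 × 4 × 8 × 9 × 1 = 288


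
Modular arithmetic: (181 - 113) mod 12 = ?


181 - 113 = 68
68 mod 12 = 8


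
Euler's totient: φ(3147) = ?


3147 = 3 × 1049
Prime factors: 3, 1049
φ(3147) = 3147 × (1-1/3) × (1-1/1049)
= 3147 × 2/3 × 1048/1049 = 2096

φ(3147) = 2096


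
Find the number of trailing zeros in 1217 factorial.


floor(1217/5) = 243
floor(1217/25) = 48
floor(1217/125) = 9
floor(1217/625) = 1
Total = 301

301 trailing zeros


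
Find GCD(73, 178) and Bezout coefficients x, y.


Tabular extended Euclidean (each row: r = 73*s + 178*t):
r=73, s=1, t=0
r=178, s=0, t=1
q=0: r=73, s=1, t=0   [73*(1) + 178*(0) = 73]
q=2: r=32, s=-2, t=1   [73*(-2) + 178*(1) = 32]
q=2: r=9, s=5, t=-2   [73*(5) + 178*(-2) = 9]
q=3: r=5, s=-17, t=7   [73*(-17) + 178*(7) = 5]
q=1: r=4, s=22, t=-9   [73*(22) + 178*(-9) = 4]
q=1: r=1, s=-39, t=16   [73*(-39) + 178*(16) = 1]
q=4: r=0, s=178, t=-73   [73*(178) + 178*(-73) = 0]
GCD = 1; from the row with r=1: x=-39, y=16
Check: 73*(-39) + 178*(16) = -2847 + 2848 = 1

GCD = 1, x = -39, y = 16


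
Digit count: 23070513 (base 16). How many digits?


23070513 in base 16 = 1600731
Number of digits = 7

7 digits (base 16)


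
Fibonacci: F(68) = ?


Sequence: 1, 1, 2, 3, 5, 8, 13, 21, 34, 55, 89, 144, 233, 377, 610, 987, 1597, 2584, 4181, 6765, 10946, 17711, 28657, 46368, 75025, 121393, 196418, 317811, 514229, 832040, 1346269, 2178309, 3524578, 5702887, 9227465, 14930352, 24157817, 39088169, 63245986, 102334155, 165580141, 267914296, 433494437, 701408733, 1134903170, 1836311903, 2971215073, 4807526976, 7778742049, 12586269025, 20365011074, 32951280099, 53316291173, 86267571272, 139583862445, 225851433717, 365435296162, 591286729879, 956722026041, 1548008755920, 2504730781961, 4052739537881, 6557470319842, 10610209857723, 17167680177565, 27777890035288, 44945570212853, 72723460248141
F(68) = 72723460248141


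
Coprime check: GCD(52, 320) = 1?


Euclidean algorithm:
320 = 6 * 52 + 8
52 = 6 * 8 + 4
8 = 2 * 4 + 0
GCD(52, 320) = 4

No, not coprime (GCD = 4)


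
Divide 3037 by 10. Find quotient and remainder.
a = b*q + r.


3037 = 10 * 303 + 7
Check: 3030 + 7 = 3037

q = 303, r = 7


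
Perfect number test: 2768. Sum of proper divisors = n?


Proper divisors of 2768: 1, 2, 4, 8, 16, 173, 346, 692, 1384
Sum = 1 + 2 + 4 + 8 + 16 + 173 + 346 + 692 + 1384 = 2626

No, 2768 is not perfect (2626 ≠ 2768)


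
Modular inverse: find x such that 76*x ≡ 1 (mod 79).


Use the extended Euclidean algorithm on (79, 76); each row r = 79*s + 76*t:
r=79, s=1, t=0
r=76, s=0, t=1
q=1: r=3, s=1, t=-1   [79*(1) + 76*(-1) = 3]
q=25: r=1, s=-25, t=26   [79*(-25) + 76*(26) = 1]
q=3: r=0, s=76, t=-79   [79*(76) + 76*(-79) = 0]
GCD = 1 with t = 26, so 76*(26) ≡ 1 (mod 79)
Inverse = 26 mod 79 = 26
Check: 76 * 26 = 1976 ≡ 1 (mod 79)

76^(-1) ≡ 26 (mod 79)


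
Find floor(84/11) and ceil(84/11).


84/11 = 7.6364
floor = 7
ceil = 8

floor = 7, ceil = 8


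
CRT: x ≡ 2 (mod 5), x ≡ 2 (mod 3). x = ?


M = 5*3 = 15
M1 = M/5 = 3, M2 = M/3 = 5
M1^(-1) mod 5 = 2, M2^(-1) mod 3 = 2
x = 2*3*2 + 2*5*2 = 32
32 mod 15 = 2
Check: 2 mod 5 = 2 ✓, 2 mod 3 = 2 ✓

x ≡ 2 (mod 15)


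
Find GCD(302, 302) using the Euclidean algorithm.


302 = 1 * 302 + 0
GCD = 302


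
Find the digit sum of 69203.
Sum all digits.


6 + 9 + 2 + 0 + 3 = 20


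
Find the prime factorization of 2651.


2651 / 11 = 241
241 / 241 = 1
2651 = 11 × 241


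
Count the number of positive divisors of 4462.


4462 = 2^1 × 23^1 × 97^1
d(4462) = (1+1) × (1+1) × (1+1) = 8

8 divisors


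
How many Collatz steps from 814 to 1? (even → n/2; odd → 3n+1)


814 → 407 → 1222 → 611 → 1834 → 917 → 2752 → 1376 → 688 → 344 → 172 → 86 → 43 → 130 → 65 → 196 → 98 → 49 → 148 → 74 → 37 → 112 → 56 → 28 → 14 → 7 → 22 → 11 → 34 → 17 → 52 → 26 → 13 → 40 → 20 → 10 → 5 → 16 → 8 → 4 → 2 → 1
Total steps = 41

41 steps


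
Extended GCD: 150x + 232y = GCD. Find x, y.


Tabular extended Euclidean (each row: r = 150*s + 232*t):
r=150, s=1, t=0
r=232, s=0, t=1
q=0: r=150, s=1, t=0   [150*(1) + 232*(0) = 150]
q=1: r=82, s=-1, t=1   [150*(-1) + 232*(1) = 82]
q=1: r=68, s=2, t=-1   [150*(2) + 232*(-1) = 68]
q=1: r=14, s=-3, t=2   [150*(-3) + 232*(2) = 14]
q=4: r=12, s=14, t=-9   [150*(14) + 232*(-9) = 12]
q=1: r=2, s=-17, t=11   [150*(-17) + 232*(11) = 2]
q=6: r=0, s=116, t=-75   [150*(116) + 232*(-75) = 0]
GCD = 2; from the row with r=2: x=-17, y=11
Check: 150*(-17) + 232*(11) = -2550 + 2552 = 2

GCD = 2, x = -17, y = 11


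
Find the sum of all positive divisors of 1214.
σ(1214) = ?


Divisors of 1214: 1, 2, 607, 1214
Sum = 1 + 2 + 607 + 1214 = 1824

σ(1214) = 1824


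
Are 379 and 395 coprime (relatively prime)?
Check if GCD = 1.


Euclidean algorithm:
395 = 1 * 379 + 16
379 = 23 * 16 + 11
16 = 1 * 11 + 5
11 = 2 * 5 + 1
5 = 5 * 1 + 0
GCD(379, 395) = 1

Yes, coprime (GCD = 1)


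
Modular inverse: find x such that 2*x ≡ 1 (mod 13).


Use the extended Euclidean algorithm on (13, 2); each row r = 13*s + 2*t:
r=13, s=1, t=0
r=2, s=0, t=1
q=6: r=1, s=1, t=-6   [13*(1) + 2*(-6) = 1]
q=2: r=0, s=-2, t=13   [13*(-2) + 2*(13) = 0]
GCD = 1 with t = -6, so 2*(-6) ≡ 1 (mod 13)
Inverse = -6 mod 13 = 7
Check: 2 * 7 = 14 ≡ 1 (mod 13)

2^(-1) ≡ 7 (mod 13)


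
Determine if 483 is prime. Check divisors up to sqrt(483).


483 / 3 = 161 (exact division)
483 is NOT prime.

No, 483 is not prime


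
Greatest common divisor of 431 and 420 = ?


431 = 1 * 420 + 11
420 = 38 * 11 + 2
11 = 5 * 2 + 1
2 = 2 * 1 + 0
GCD = 1


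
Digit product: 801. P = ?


8 × 0 × 1 = 0


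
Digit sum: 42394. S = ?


4 + 2 + 3 + 9 + 4 = 22


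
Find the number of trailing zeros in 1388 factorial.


floor(1388/5) = 277
floor(1388/25) = 55
floor(1388/125) = 11
floor(1388/625) = 2
Total = 345

345 trailing zeros


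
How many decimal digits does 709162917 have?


709162917 has 9 digits in base 10
floor(log10(709162917)) + 1 = floor(8.8507) + 1 = 9

9 digits (base 10)


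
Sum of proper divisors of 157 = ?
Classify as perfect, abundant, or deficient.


Proper divisors: 1
Sum = 1 = 1
1 < 157 → deficient

s(157) = 1 (deficient)


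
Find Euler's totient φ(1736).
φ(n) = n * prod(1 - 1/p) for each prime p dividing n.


1736 = 2^3 × 7 × 31
Prime factors: 2, 7, 31
φ(1736) = 1736 × (1-1/2) × (1-1/7) × (1-1/31)
= 1736 × 1/2 × 6/7 × 30/31 = 720

φ(1736) = 720


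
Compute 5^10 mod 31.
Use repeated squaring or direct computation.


5^1 mod 31 = 5
5^2 mod 31 = 25
5^3 mod 31 = 1
5^4 mod 31 = 5
5^5 mod 31 = 25
5^6 mod 31 = 1
5^7 mod 31 = 5
5^8 mod 31 = 25
5^9 mod 31 = 1
5^10 mod 31 = 5


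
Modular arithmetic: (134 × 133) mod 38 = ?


134 × 133 = 17822
17822 mod 38 = 0


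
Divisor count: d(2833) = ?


2833 = 2833^1
d(2833) = (1+1) = 2

2 divisors


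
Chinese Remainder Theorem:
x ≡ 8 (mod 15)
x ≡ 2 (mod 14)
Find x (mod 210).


M = 15*14 = 210
M1 = M/15 = 14, M2 = M/14 = 15
M1^(-1) mod 15 = 14, M2^(-1) mod 14 = 1
x = 8*14*14 + 2*15*1 = 1598
1598 mod 210 = 128
Check: 128 mod 15 = 8 ✓, 128 mod 14 = 2 ✓

x ≡ 128 (mod 210)


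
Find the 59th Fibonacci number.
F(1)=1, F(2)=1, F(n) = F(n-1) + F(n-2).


Sequence: 1, 1, 2, 3, 5, 8, 13, 21, 34, 55, 89, 144, 233, 377, 610, 987, 1597, 2584, 4181, 6765, 10946, 17711, 28657, 46368, 75025, 121393, 196418, 317811, 514229, 832040, 1346269, 2178309, 3524578, 5702887, 9227465, 14930352, 24157817, 39088169, 63245986, 102334155, 165580141, 267914296, 433494437, 701408733, 1134903170, 1836311903, 2971215073, 4807526976, 7778742049, 12586269025, 20365011074, 32951280099, 53316291173, 86267571272, 139583862445, 225851433717, 365435296162, 591286729879, 956722026041
F(59) = 956722026041


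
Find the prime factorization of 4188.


4188 / 2 = 2094
2094 / 2 = 1047
1047 / 3 = 349
349 / 349 = 1
4188 = 2^2 × 3 × 349


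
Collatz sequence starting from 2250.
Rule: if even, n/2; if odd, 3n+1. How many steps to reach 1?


2250 → 1125 → 3376 → 1688 → 844 → 422 → 211 → 634 → 317 → 952 → 476 → 238 → 119 → 358 → 179 → 538 → 269 → 808 → 404 → 202 → 101 → 304 → 152 → 76 → 38 → 19 → 58 → 29 → 88 → 44 → 22 → 11 → 34 → 17 → 52 → 26 → 13 → 40 → 20 → 10 → 5 → 16 → 8 → 4 → 2 → 1
Total steps = 45

45 steps


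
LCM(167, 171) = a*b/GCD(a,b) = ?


GCD(167, 171) = 1
LCM = 167*171/1 = 28557/1 = 28557

LCM = 28557


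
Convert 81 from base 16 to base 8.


81 (base 16) = 129 (decimal)
129 (decimal) = 201 (base 8)


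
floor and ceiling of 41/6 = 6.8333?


41/6 = 6.8333
floor = 6
ceil = 7

floor = 6, ceil = 7


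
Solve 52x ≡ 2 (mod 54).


GCD(52, 54) = 2 divides 2
Divide: 26x ≡ 1 (mod 27)
x ≡ 26 (mod 27)


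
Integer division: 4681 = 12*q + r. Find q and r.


4681 = 12 * 390 + 1
Check: 4680 + 1 = 4681

q = 390, r = 1


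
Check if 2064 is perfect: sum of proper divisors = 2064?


Proper divisors of 2064: 1, 2, 3, 4, 6, 8, 12, 16, 24, 43, 48, 86, 129, 172, 258, 344, 516, 688, 1032
Sum = 1 + 2 + 3 + 4 + 6 + 8 + 12 + 16 + 24 + 43 + 48 + 86 + 129 + 172 + 258 + 344 + 516 + 688 + 1032 = 3392

No, 2064 is not perfect (3392 ≠ 2064)


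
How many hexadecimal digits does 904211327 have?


904211327 in base 16 = 35E52B7F
Number of digits = 8

8 digits (base 16)


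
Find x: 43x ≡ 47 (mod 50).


GCD(43, 50) = 1, unique solution
a^(-1) mod 50 = 7
x = 7 * 47 mod 50 = 29

x ≡ 29 (mod 50)


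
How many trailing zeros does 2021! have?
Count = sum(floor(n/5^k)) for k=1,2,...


floor(2021/5) = 404
floor(2021/25) = 80
floor(2021/125) = 16
floor(2021/625) = 3
Total = 503

503 trailing zeros


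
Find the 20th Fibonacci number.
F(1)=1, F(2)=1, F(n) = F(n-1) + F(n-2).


Sequence: 1, 1, 2, 3, 5, 8, 13, 21, 34, 55, 89, 144, 233, 377, 610, 987, 1597, 2584, 4181, 6765
F(20) = 6765


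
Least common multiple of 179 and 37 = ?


GCD(179, 37) = 1
LCM = 179*37/1 = 6623/1 = 6623

LCM = 6623


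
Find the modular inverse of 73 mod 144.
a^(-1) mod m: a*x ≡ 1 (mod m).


Use the extended Euclidean algorithm on (144, 73); each row r = 144*s + 73*t:
r=144, s=1, t=0
r=73, s=0, t=1
q=1: r=71, s=1, t=-1   [144*(1) + 73*(-1) = 71]
q=1: r=2, s=-1, t=2   [144*(-1) + 73*(2) = 2]
q=35: r=1, s=36, t=-71   [144*(36) + 73*(-71) = 1]
q=2: r=0, s=-73, t=144   [144*(-73) + 73*(144) = 0]
GCD = 1 with t = -71, so 73*(-71) ≡ 1 (mod 144)
Inverse = -71 mod 144 = 73
Check: 73 * 73 = 5329 ≡ 1 (mod 144)

73^(-1) ≡ 73 (mod 144)


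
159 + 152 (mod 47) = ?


159 + 152 = 311
311 mod 47 = 29


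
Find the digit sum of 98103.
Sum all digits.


9 + 8 + 1 + 0 + 3 = 21


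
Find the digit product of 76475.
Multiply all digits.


7 × 6 × 4 × 7 × 5 = 5880


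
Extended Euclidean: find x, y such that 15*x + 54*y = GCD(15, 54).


Tabular extended Euclidean (each row: r = 15*s + 54*t):
r=15, s=1, t=0
r=54, s=0, t=1
q=0: r=15, s=1, t=0   [15*(1) + 54*(0) = 15]
q=3: r=9, s=-3, t=1   [15*(-3) + 54*(1) = 9]
q=1: r=6, s=4, t=-1   [15*(4) + 54*(-1) = 6]
q=1: r=3, s=-7, t=2   [15*(-7) + 54*(2) = 3]
q=2: r=0, s=18, t=-5   [15*(18) + 54*(-5) = 0]
GCD = 3; from the row with r=3: x=-7, y=2
Check: 15*(-7) + 54*(2) = -105 + 108 = 3

GCD = 3, x = -7, y = 2


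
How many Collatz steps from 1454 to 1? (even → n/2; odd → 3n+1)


1454 → 727 → 2182 → 1091 → 3274 → 1637 → 4912 → 2456 → 1228 → 614 → 307 → 922 → 461 → 1384 → 692 → 346 → 173 → 520 → 260 → 130 → 65 → 196 → 98 → 49 → 148 → 74 → 37 → 112 → 56 → 28 → 14 → 7 → 22 → 11 → 34 → 17 → 52 → 26 → 13 → 40 → 20 → 10 → 5 → 16 → 8 → 4 → 2 → 1
Total steps = 47

47 steps


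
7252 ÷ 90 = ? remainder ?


7252 = 90 * 80 + 52
Check: 7200 + 52 = 7252

q = 80, r = 52


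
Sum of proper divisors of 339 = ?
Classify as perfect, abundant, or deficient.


Proper divisors: 1, 3, 113
Sum = 1 + 3 + 113 = 117
117 < 339 → deficient

s(339) = 117 (deficient)


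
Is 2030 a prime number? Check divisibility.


2030 / 2 = 1015 (exact division)
2030 is NOT prime.

No, 2030 is not prime


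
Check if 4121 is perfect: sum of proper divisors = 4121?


Proper divisors of 4121: 1, 13, 317
Sum = 1 + 13 + 317 = 331

No, 4121 is not perfect (331 ≠ 4121)


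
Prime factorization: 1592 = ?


1592 / 2 = 796
796 / 2 = 398
398 / 2 = 199
199 / 199 = 1
1592 = 2^3 × 199


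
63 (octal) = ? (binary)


63 (base 8) = 51 (decimal)
51 (decimal) = 110011 (base 2)


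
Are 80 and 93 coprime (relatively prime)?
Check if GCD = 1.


Euclidean algorithm:
93 = 1 * 80 + 13
80 = 6 * 13 + 2
13 = 6 * 2 + 1
2 = 2 * 1 + 0
GCD(80, 93) = 1

Yes, coprime (GCD = 1)


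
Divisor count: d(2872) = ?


2872 = 2^3 × 359^1
d(2872) = (3+1) × (1+1) = 8

8 divisors


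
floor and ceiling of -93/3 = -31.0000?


-93/3 = -31.0000
floor = -31
ceil = -31

floor = -31, ceil = -31


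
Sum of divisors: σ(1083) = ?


Divisors of 1083: 1, 3, 19, 57, 361, 1083
Sum = 1 + 3 + 19 + 57 + 361 + 1083 = 1524

σ(1083) = 1524


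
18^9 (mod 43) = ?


18^1 mod 43 = 18
18^2 mod 43 = 23
18^3 mod 43 = 27
18^4 mod 43 = 13
18^5 mod 43 = 19
18^6 mod 43 = 41
18^7 mod 43 = 7
18^8 mod 43 = 40
18^9 mod 43 = 32


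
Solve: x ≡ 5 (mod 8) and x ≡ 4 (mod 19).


M = 8*19 = 152
M1 = M/8 = 19, M2 = M/19 = 8
M1^(-1) mod 8 = 3, M2^(-1) mod 19 = 12
x = 5*19*3 + 4*8*12 = 669
669 mod 152 = 61
Check: 61 mod 8 = 5 ✓, 61 mod 19 = 4 ✓

x ≡ 61 (mod 152)
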